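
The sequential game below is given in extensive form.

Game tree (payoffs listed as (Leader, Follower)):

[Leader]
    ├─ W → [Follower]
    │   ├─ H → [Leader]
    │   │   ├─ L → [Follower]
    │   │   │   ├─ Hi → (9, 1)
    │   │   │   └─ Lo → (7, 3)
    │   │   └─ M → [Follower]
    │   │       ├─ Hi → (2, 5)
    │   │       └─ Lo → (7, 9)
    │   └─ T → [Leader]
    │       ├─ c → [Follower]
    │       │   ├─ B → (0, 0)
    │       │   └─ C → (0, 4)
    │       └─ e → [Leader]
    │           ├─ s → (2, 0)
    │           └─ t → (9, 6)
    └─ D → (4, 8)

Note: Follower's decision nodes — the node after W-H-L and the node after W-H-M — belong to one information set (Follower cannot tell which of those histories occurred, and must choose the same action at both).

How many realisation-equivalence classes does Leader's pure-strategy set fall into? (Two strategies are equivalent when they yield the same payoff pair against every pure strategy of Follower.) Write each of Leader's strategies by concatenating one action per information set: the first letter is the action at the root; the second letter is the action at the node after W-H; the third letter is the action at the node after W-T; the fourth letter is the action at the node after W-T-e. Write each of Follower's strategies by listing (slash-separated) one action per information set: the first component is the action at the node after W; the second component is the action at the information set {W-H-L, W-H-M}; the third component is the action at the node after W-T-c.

Leader has 16 pure strategies: WLcs, WLct, WLes, WLet, WMcs, WMct, WMes, WMet, DLcs, DLct, DLes, DLet, DMcs, DMct, DMes, DMet. Columns: H/Hi/B, H/Hi/C, H/Lo/B, H/Lo/C, T/Hi/B, T/Hi/C, T/Lo/B, T/Lo/C.
{WLcs, WLct} → row (9,1) (9,1) (7,3) (7,3) (0,0) (0,4) (0,0) (0,4)
{WLes} → row (9,1) (9,1) (7,3) (7,3) (2,0) (2,0) (2,0) (2,0)
{WLet} → row (9,1) (9,1) (7,3) (7,3) (9,6) (9,6) (9,6) (9,6)
{WMcs, WMct} → row (2,5) (2,5) (7,9) (7,9) (0,0) (0,4) (0,0) (0,4)
{WMes} → row (2,5) (2,5) (7,9) (7,9) (2,0) (2,0) (2,0) (2,0)
{WMet} → row (2,5) (2,5) (7,9) (7,9) (9,6) (9,6) (9,6) (9,6)
{DLcs, DLct, DLes, DLet, DMcs, DMct, DMes, DMet} → row (4,8) (4,8) (4,8) (4,8) (4,8) (4,8) (4,8) (4,8)
That's 7 distinct rows out of 16 strategies.

7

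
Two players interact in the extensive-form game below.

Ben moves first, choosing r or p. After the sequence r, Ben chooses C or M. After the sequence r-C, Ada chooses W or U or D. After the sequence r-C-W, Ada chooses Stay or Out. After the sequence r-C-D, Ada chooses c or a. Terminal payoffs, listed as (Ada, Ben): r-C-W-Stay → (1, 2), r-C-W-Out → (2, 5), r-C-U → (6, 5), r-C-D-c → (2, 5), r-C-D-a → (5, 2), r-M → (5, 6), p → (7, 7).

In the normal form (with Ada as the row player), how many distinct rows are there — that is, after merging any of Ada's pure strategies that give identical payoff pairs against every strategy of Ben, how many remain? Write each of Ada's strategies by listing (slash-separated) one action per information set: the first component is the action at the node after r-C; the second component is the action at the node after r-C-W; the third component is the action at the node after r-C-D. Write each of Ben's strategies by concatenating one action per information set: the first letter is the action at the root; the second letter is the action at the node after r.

Ada has 12 pure strategies: W/Stay/c, W/Stay/a, W/Out/c, W/Out/a, U/Stay/c, U/Stay/a, U/Out/c, U/Out/a, D/Stay/c, D/Stay/a, D/Out/c, D/Out/a. Columns: rC, rM, pC, pM.
{W/Stay/c, W/Stay/a} → row (1,2) (5,6) (7,7) (7,7)
{W/Out/c, W/Out/a, D/Stay/c, D/Out/c} → row (2,5) (5,6) (7,7) (7,7)
{U/Stay/c, U/Stay/a, U/Out/c, U/Out/a} → row (6,5) (5,6) (7,7) (7,7)
{D/Stay/a, D/Out/a} → row (5,2) (5,6) (7,7) (7,7)
That's 4 distinct rows out of 12 strategies.

4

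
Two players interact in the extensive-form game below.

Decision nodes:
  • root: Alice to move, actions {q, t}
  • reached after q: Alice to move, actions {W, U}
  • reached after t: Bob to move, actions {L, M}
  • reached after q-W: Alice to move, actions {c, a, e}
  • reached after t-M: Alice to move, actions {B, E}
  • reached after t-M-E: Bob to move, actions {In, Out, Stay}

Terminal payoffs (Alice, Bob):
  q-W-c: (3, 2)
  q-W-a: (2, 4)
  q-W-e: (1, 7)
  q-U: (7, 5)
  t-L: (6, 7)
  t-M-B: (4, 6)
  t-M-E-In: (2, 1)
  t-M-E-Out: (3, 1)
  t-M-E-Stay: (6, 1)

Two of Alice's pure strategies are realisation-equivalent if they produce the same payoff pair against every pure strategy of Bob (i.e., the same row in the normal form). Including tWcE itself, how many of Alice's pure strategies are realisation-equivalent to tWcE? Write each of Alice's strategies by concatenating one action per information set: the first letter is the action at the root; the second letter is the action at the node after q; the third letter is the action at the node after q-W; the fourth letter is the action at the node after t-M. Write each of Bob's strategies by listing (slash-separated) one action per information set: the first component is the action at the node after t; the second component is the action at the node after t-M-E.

6

Row for tWcE (columns L/In, L/Out, L/Stay, M/In, M/Out, M/Stay): (6,7) (6,7) (6,7) (2,1) (3,1) (6,1).
Under tWcE, Alice's choice at the node after q and at the node after q-W can never be reached regardless of what Bob does, so varying those choices leaves every outcome unchanged.
Holding the reachable choices fixed and varying the unreachable ones freely already gives 2 × 3 = 6 equivalent strategies.
No other strategy reproduces this row, so those 6 are the full class: tWcE, tWaE, tWeE, tUcE, tUaE, tUeE.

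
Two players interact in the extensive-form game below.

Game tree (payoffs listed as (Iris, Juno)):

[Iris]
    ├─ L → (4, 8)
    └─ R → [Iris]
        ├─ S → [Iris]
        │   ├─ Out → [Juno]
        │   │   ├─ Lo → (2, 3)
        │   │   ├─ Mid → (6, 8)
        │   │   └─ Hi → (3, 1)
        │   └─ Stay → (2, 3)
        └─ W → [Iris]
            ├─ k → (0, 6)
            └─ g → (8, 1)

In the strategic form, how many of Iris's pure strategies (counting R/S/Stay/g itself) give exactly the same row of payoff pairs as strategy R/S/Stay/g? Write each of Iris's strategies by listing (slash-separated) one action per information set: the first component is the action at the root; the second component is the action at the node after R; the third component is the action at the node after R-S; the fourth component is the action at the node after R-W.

2

Row for R/S/Stay/g (columns Lo, Mid, Hi): (2,3) (2,3) (2,3).
Under R/S/Stay/g, Iris's choice at the node after R-W can never be reached regardless of what Juno does, so varying those choices leaves every outcome unchanged.
Holding the reachable choices fixed and varying the unreachable one freely already gives 2 equivalent strategies.
No other strategy reproduces this row, so those 2 are the full class: R/S/Stay/k, R/S/Stay/g.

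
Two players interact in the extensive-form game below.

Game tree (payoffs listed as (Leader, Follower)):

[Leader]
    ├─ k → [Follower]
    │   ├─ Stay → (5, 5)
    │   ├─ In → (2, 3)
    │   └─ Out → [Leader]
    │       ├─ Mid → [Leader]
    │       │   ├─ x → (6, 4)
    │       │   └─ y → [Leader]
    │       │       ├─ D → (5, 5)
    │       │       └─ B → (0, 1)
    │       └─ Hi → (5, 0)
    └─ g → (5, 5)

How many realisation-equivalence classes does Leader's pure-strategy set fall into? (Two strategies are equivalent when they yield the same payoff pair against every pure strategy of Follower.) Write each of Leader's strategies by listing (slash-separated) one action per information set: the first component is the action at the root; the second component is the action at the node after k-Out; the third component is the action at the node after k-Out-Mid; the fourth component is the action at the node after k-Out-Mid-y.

5

Leader has 16 pure strategies: k/Mid/x/D, k/Mid/x/B, k/Mid/y/D, k/Mid/y/B, k/Hi/x/D, k/Hi/x/B, k/Hi/y/D, k/Hi/y/B, g/Mid/x/D, g/Mid/x/B, g/Mid/y/D, g/Mid/y/B, g/Hi/x/D, g/Hi/x/B, g/Hi/y/D, g/Hi/y/B. Columns: Stay, In, Out.
{k/Mid/x/D, k/Mid/x/B} → row (5,5) (2,3) (6,4)
{k/Mid/y/D} → row (5,5) (2,3) (5,5)
{k/Mid/y/B} → row (5,5) (2,3) (0,1)
{k/Hi/x/D, k/Hi/x/B, k/Hi/y/D, k/Hi/y/B} → row (5,5) (2,3) (5,0)
{g/Mid/x/D, g/Mid/x/B, g/Mid/y/D, g/Mid/y/B, g/Hi/x/D, g/Hi/x/B, g/Hi/y/D, g/Hi/y/B} → row (5,5) (5,5) (5,5)
That's 5 distinct rows out of 16 strategies.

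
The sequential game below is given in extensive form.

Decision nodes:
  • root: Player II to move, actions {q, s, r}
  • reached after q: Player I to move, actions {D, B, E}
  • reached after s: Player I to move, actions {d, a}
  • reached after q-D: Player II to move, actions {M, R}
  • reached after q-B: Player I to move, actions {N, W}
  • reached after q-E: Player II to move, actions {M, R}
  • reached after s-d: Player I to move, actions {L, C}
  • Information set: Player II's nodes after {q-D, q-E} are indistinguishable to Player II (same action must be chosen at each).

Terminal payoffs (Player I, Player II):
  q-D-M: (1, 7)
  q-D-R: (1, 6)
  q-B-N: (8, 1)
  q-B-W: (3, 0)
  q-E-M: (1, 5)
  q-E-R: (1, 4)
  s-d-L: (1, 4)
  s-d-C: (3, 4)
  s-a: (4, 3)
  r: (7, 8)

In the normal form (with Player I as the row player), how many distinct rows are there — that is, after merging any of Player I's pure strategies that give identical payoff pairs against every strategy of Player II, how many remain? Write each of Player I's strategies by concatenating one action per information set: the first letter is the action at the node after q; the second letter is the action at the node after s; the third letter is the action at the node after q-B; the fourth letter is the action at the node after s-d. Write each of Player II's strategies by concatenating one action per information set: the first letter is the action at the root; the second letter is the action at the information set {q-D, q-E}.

Player I has 24 pure strategies: DdNL, DdNC, DdWL, DdWC, DaNL, DaNC, DaWL, DaWC, BdNL, BdNC, BdWL, BdWC, BaNL, BaNC, BaWL, BaWC, EdNL, EdNC, EdWL, EdWC, EaNL, EaNC, EaWL, EaWC. Columns: qM, qR, sM, sR, rM, rR.
{DdNL, DdWL} → row (1,7) (1,6) (1,4) (1,4) (7,8) (7,8)
{DdNC, DdWC} → row (1,7) (1,6) (3,4) (3,4) (7,8) (7,8)
{DaNL, DaNC, DaWL, DaWC} → row (1,7) (1,6) (4,3) (4,3) (7,8) (7,8)
{BdNL} → row (8,1) (8,1) (1,4) (1,4) (7,8) (7,8)
{BdNC} → row (8,1) (8,1) (3,4) (3,4) (7,8) (7,8)
{BdWL} → row (3,0) (3,0) (1,4) (1,4) (7,8) (7,8)
{BdWC} → row (3,0) (3,0) (3,4) (3,4) (7,8) (7,8)
{BaNL, BaNC} → row (8,1) (8,1) (4,3) (4,3) (7,8) (7,8)
{BaWL, BaWC} → row (3,0) (3,0) (4,3) (4,3) (7,8) (7,8)
{EdNL, EdWL} → row (1,5) (1,4) (1,4) (1,4) (7,8) (7,8)
{EdNC, EdWC} → row (1,5) (1,4) (3,4) (3,4) (7,8) (7,8)
{EaNL, EaNC, EaWL, EaWC} → row (1,5) (1,4) (4,3) (4,3) (7,8) (7,8)
That's 12 distinct rows out of 24 strategies.

12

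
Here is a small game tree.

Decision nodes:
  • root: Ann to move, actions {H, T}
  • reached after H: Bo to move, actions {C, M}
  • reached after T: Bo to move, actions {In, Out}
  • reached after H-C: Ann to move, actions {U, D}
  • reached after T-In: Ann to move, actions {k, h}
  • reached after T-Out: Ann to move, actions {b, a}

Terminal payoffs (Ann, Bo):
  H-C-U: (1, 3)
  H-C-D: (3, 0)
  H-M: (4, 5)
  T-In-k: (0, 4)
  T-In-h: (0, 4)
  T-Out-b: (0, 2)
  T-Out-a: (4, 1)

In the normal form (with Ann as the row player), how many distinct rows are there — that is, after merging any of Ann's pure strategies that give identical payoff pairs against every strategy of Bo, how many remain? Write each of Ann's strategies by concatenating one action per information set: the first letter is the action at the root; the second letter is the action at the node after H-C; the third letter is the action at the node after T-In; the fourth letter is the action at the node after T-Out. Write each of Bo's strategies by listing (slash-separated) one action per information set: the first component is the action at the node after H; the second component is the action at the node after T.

Ann has 16 pure strategies: HUkb, HUka, HUhb, HUha, HDkb, HDka, HDhb, HDha, TUkb, TUka, TUhb, TUha, TDkb, TDka, TDhb, TDha. Columns: C/In, C/Out, M/In, M/Out.
{HUkb, HUka, HUhb, HUha} → row (1,3) (1,3) (4,5) (4,5)
{HDkb, HDka, HDhb, HDha} → row (3,0) (3,0) (4,5) (4,5)
{TUkb, TUhb, TDkb, TDhb} → row (0,4) (0,2) (0,4) (0,2)
{TUka, TUha, TDka, TDha} → row (0,4) (4,1) (0,4) (4,1)
That's 4 distinct rows out of 16 strategies.

4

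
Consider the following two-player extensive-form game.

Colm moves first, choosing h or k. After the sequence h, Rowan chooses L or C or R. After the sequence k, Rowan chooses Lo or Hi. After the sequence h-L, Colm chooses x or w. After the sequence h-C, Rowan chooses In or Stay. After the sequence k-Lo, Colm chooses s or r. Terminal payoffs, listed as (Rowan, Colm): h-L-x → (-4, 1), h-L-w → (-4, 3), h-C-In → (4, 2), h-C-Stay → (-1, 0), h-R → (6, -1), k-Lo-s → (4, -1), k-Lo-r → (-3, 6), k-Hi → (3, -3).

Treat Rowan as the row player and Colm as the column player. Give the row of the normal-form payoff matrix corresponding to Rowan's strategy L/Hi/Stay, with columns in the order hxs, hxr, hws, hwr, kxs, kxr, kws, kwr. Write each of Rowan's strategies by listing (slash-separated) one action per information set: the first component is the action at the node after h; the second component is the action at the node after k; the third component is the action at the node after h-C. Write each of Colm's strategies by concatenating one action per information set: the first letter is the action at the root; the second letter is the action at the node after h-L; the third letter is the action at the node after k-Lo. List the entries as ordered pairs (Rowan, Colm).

(-4,1) (-4,1) (-4,3) (-4,3) (3,-3) (3,-3) (3,-3) (3,-3)

vs hxs: Colm plays h → Rowan plays L at [h] → Colm plays x at [h-L] → (-4, 1)
vs hxr: Colm plays h → Rowan plays L at [h] → Colm plays x at [h-L] → (-4, 1)
vs hws: Colm plays h → Rowan plays L at [h] → Colm plays w at [h-L] → (-4, 3)
vs hwr: Colm plays h → Rowan plays L at [h] → Colm plays w at [h-L] → (-4, 3)
vs kxs: Colm plays k → Rowan plays Hi at [k] → (3, -3)
vs kxr: Colm plays k → Rowan plays Hi at [k] → (3, -3)
vs kws: Colm plays k → Rowan plays Hi at [k] → (3, -3)
vs kwr: Colm plays k → Rowan plays Hi at [k] → (3, -3)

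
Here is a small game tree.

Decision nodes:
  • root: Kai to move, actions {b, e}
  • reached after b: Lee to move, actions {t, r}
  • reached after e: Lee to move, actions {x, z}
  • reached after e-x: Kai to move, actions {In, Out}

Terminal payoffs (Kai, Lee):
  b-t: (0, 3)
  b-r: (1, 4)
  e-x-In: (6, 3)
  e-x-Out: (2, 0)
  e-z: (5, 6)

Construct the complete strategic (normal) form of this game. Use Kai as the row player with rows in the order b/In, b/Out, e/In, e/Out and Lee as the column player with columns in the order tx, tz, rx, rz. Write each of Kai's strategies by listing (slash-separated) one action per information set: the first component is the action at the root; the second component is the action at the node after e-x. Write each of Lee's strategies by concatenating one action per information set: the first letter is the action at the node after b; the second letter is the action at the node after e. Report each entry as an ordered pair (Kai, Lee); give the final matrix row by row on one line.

b/In: (0,3) (0,3) (1,4) (1,4) | b/Out: (0,3) (0,3) (1,4) (1,4) | e/In: (6,3) (5,6) (6,3) (5,6) | e/Out: (2,0) (5,6) (2,0) (5,6)

            tx       tz       rx       rz
 b/In    (0,3)    (0,3)    (1,4)    (1,4)
b/Out    (0,3)    (0,3)    (1,4)    (1,4)
 e/In    (6,3)    (5,6)    (6,3)    (5,6)
e/Out    (2,0)    (5,6)    (2,0)    (5,6)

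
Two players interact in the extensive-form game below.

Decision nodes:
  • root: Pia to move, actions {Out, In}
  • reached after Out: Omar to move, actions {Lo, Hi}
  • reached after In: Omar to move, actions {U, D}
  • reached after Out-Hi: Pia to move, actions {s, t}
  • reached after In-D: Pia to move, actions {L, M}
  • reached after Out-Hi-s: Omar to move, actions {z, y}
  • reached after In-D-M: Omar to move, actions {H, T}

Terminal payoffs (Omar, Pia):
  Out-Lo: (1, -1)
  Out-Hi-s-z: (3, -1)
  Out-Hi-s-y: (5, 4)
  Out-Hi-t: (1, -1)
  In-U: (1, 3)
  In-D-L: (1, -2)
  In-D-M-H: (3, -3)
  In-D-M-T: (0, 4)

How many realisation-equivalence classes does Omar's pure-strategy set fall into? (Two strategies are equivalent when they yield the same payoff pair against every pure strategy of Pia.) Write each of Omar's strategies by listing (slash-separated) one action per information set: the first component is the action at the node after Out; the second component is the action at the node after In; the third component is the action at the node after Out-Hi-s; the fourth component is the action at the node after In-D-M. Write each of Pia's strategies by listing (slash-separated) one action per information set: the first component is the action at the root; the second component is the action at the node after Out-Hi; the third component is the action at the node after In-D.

Omar has 16 pure strategies: Lo/U/z/H, Lo/U/z/T, Lo/U/y/H, Lo/U/y/T, Lo/D/z/H, Lo/D/z/T, Lo/D/y/H, Lo/D/y/T, Hi/U/z/H, Hi/U/z/T, Hi/U/y/H, Hi/U/y/T, Hi/D/z/H, Hi/D/z/T, Hi/D/y/H, Hi/D/y/T. Columns: Out/s/L, Out/s/M, Out/t/L, Out/t/M, In/s/L, In/s/M, In/t/L, In/t/M.
{Lo/U/z/H, Lo/U/z/T, Lo/U/y/H, Lo/U/y/T} → row (1,-1) (1,-1) (1,-1) (1,-1) (1,3) (1,3) (1,3) (1,3)
{Lo/D/z/H, Lo/D/y/H} → row (1,-1) (1,-1) (1,-1) (1,-1) (1,-2) (3,-3) (1,-2) (3,-3)
{Lo/D/z/T, Lo/D/y/T} → row (1,-1) (1,-1) (1,-1) (1,-1) (1,-2) (0,4) (1,-2) (0,4)
{Hi/U/z/H, Hi/U/z/T} → row (3,-1) (3,-1) (1,-1) (1,-1) (1,3) (1,3) (1,3) (1,3)
{Hi/U/y/H, Hi/U/y/T} → row (5,4) (5,4) (1,-1) (1,-1) (1,3) (1,3) (1,3) (1,3)
{Hi/D/z/H} → row (3,-1) (3,-1) (1,-1) (1,-1) (1,-2) (3,-3) (1,-2) (3,-3)
{Hi/D/z/T} → row (3,-1) (3,-1) (1,-1) (1,-1) (1,-2) (0,4) (1,-2) (0,4)
{Hi/D/y/H} → row (5,4) (5,4) (1,-1) (1,-1) (1,-2) (3,-3) (1,-2) (3,-3)
{Hi/D/y/T} → row (5,4) (5,4) (1,-1) (1,-1) (1,-2) (0,4) (1,-2) (0,4)
That's 9 distinct rows out of 16 strategies.

9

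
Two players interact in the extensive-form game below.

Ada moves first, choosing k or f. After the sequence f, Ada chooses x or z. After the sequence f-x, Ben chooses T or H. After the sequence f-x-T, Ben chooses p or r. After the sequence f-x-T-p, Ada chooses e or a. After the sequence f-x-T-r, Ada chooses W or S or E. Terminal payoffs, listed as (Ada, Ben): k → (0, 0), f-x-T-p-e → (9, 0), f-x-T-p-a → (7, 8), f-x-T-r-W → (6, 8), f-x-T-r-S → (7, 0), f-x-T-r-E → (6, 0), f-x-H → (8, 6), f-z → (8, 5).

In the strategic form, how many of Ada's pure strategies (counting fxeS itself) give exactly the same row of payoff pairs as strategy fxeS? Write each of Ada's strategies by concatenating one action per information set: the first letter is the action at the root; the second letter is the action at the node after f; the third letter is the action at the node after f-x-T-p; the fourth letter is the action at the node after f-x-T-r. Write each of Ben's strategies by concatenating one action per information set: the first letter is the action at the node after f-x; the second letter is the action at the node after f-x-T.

1

Row for fxeS (columns Tp, Tr, Hp, Hr): (9,0) (7,0) (8,6) (8,6).
Every one of Ada's information sets is on the play path for some reply by Ben when Ada follows fxeS.
Changing the action at any of them therefore changes at least one column, so only fxeS itself gives this row.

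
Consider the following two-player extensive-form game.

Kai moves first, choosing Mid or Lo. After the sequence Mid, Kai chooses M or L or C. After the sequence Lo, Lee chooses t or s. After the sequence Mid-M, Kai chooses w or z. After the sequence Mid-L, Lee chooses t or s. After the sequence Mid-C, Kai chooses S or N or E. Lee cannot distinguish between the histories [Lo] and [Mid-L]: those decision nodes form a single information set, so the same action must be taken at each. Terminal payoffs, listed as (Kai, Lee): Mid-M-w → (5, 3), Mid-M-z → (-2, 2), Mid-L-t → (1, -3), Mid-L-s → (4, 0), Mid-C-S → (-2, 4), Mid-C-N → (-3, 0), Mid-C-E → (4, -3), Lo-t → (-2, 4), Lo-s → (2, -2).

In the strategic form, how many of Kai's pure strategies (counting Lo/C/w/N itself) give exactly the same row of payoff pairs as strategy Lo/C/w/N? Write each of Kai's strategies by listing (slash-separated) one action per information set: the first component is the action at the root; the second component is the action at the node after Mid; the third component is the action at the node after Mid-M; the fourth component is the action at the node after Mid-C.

Row for Lo/C/w/N (columns t, s): (-2,4) (2,-2).
Under Lo/C/w/N, Kai's choice at the node after Mid and at the node after Mid-M and at the node after Mid-C can never be reached regardless of what Lee does, so varying those choices leaves every outcome unchanged.
Holding the reachable choices fixed and varying the unreachable ones freely already gives 3 × 2 × 3 = 18 equivalent strategies.
No other strategy reproduces this row, so those 18 are the full class: Lo/M/w/S, Lo/M/w/N, Lo/M/w/E, Lo/M/z/S, Lo/M/z/N, Lo/M/z/E, Lo/L/w/S, Lo/L/w/N, Lo/L/w/E, Lo/L/z/S, Lo/L/z/N, Lo/L/z/E, Lo/C/w/S, Lo/C/w/N, Lo/C/w/E, Lo/C/z/S, Lo/C/z/N, Lo/C/z/E.

18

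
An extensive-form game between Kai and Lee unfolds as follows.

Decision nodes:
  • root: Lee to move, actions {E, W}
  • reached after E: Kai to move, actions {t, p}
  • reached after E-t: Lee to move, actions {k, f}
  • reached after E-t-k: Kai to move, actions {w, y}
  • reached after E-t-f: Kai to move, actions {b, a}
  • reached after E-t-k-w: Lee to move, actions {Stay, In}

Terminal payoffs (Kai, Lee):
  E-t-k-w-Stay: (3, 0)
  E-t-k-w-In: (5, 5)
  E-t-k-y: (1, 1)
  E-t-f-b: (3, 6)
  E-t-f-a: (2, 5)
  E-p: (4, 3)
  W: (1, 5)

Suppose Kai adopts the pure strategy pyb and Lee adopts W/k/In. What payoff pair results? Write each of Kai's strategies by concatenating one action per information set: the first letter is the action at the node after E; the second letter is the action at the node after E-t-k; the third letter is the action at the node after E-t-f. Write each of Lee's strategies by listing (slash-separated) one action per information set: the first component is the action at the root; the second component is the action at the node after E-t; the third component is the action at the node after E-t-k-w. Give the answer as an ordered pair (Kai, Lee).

(1, 5)

Trace the play path from the root:
  Lee plays W
→ terminal payoff (1, 5).
(Kai's choice at the node after E is never reached on this path, so it doesn't affect the outcome.)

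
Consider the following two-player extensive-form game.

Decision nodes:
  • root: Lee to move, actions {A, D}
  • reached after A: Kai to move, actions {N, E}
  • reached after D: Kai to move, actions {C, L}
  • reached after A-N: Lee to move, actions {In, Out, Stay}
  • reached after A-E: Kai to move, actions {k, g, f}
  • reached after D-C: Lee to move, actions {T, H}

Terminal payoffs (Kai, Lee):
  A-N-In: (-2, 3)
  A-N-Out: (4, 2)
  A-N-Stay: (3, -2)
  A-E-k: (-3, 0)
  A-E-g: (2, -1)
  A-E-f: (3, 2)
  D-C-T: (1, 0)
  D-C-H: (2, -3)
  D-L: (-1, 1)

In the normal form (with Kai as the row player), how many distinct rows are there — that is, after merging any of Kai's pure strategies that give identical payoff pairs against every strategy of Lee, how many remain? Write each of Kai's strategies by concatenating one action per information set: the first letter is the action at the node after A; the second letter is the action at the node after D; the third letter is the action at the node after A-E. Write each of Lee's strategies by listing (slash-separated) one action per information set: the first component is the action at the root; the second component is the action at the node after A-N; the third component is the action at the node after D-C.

8

Kai has 12 pure strategies: NCk, NCg, NCf, NLk, NLg, NLf, ECk, ECg, ECf, ELk, ELg, ELf. Columns: A/In/T, A/In/H, A/Out/T, A/Out/H, A/Stay/T, A/Stay/H, D/In/T, D/In/H, D/Out/T, D/Out/H, D/Stay/T, D/Stay/H.
{NCk, NCg, NCf} → row (-2,3) (-2,3) (4,2) (4,2) (3,-2) (3,-2) (1,0) (2,-3) (1,0) (2,-3) (1,0) (2,-3)
{NLk, NLg, NLf} → row (-2,3) (-2,3) (4,2) (4,2) (3,-2) (3,-2) (-1,1) (-1,1) (-1,1) (-1,1) (-1,1) (-1,1)
{ECk} → row (-3,0) (-3,0) (-3,0) (-3,0) (-3,0) (-3,0) (1,0) (2,-3) (1,0) (2,-3) (1,0) (2,-3)
{ECg} → row (2,-1) (2,-1) (2,-1) (2,-1) (2,-1) (2,-1) (1,0) (2,-3) (1,0) (2,-3) (1,0) (2,-3)
{ECf} → row (3,2) (3,2) (3,2) (3,2) (3,2) (3,2) (1,0) (2,-3) (1,0) (2,-3) (1,0) (2,-3)
{ELk} → row (-3,0) (-3,0) (-3,0) (-3,0) (-3,0) (-3,0) (-1,1) (-1,1) (-1,1) (-1,1) (-1,1) (-1,1)
{ELg} → row (2,-1) (2,-1) (2,-1) (2,-1) (2,-1) (2,-1) (-1,1) (-1,1) (-1,1) (-1,1) (-1,1) (-1,1)
{ELf} → row (3,2) (3,2) (3,2) (3,2) (3,2) (3,2) (-1,1) (-1,1) (-1,1) (-1,1) (-1,1) (-1,1)
That's 8 distinct rows out of 12 strategies.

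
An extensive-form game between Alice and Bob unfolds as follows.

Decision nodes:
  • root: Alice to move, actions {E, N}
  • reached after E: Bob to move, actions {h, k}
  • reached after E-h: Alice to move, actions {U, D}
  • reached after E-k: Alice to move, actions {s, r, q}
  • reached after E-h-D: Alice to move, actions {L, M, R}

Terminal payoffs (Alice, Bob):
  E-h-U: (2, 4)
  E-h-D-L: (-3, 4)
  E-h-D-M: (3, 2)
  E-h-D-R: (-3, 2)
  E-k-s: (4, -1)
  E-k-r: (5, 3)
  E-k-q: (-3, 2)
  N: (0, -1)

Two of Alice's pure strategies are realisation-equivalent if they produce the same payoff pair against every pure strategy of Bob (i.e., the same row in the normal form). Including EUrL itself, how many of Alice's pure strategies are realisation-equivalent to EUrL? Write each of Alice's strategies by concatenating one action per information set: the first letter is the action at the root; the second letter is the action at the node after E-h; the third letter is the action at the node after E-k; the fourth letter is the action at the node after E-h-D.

Row for EUrL (columns h, k): (2,4) (5,3).
Under EUrL, Alice's choice at the node after E-h-D can never be reached regardless of what Bob does, so varying those choices leaves every outcome unchanged.
Holding the reachable choices fixed and varying the unreachable one freely already gives 3 equivalent strategies.
No other strategy reproduces this row, so those 3 are the full class: EUrL, EUrM, EUrR.

3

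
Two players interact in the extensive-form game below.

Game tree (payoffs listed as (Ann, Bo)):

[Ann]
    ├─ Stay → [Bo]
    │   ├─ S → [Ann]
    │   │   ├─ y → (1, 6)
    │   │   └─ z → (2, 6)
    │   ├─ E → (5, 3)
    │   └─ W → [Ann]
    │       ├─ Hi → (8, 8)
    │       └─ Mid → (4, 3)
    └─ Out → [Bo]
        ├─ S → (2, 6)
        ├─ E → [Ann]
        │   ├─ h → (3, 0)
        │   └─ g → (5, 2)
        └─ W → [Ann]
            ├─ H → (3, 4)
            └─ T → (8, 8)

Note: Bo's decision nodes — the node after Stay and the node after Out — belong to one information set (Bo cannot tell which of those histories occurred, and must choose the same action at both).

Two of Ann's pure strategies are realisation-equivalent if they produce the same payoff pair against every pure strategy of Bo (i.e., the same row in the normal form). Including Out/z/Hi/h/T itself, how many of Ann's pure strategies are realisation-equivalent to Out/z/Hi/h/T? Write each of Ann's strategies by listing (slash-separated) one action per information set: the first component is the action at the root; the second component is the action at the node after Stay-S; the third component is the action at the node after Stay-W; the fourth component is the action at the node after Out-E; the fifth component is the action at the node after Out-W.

Row for Out/z/Hi/h/T (columns S, E, W): (2,6) (3,0) (8,8).
Under Out/z/Hi/h/T, Ann's choice at the node after Stay-S and at the node after Stay-W can never be reached regardless of what Bo does, so varying those choices leaves every outcome unchanged.
Holding the reachable choices fixed and varying the unreachable ones freely already gives 2 × 2 = 4 equivalent strategies.
No other strategy reproduces this row, so those 4 are the full class: Out/y/Hi/h/T, Out/y/Mid/h/T, Out/z/Hi/h/T, Out/z/Mid/h/T.

4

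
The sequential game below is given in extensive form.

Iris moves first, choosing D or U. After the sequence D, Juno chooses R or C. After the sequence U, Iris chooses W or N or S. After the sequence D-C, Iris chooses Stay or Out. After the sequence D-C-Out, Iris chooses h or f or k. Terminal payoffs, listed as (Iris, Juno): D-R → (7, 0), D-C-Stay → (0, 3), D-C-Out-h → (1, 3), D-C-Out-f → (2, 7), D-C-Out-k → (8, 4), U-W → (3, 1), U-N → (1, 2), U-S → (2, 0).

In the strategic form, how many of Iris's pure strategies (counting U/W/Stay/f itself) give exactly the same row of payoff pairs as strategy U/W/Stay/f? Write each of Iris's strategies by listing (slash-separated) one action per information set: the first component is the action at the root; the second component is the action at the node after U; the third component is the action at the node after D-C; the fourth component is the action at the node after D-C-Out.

Row for U/W/Stay/f (columns R, C): (3,1) (3,1).
Under U/W/Stay/f, Iris's choice at the node after D-C and at the node after D-C-Out can never be reached regardless of what Juno does, so varying those choices leaves every outcome unchanged.
Holding the reachable choices fixed and varying the unreachable ones freely already gives 2 × 3 = 6 equivalent strategies.
No other strategy reproduces this row, so those 6 are the full class: U/W/Stay/h, U/W/Stay/f, U/W/Stay/k, U/W/Out/h, U/W/Out/f, U/W/Out/k.

6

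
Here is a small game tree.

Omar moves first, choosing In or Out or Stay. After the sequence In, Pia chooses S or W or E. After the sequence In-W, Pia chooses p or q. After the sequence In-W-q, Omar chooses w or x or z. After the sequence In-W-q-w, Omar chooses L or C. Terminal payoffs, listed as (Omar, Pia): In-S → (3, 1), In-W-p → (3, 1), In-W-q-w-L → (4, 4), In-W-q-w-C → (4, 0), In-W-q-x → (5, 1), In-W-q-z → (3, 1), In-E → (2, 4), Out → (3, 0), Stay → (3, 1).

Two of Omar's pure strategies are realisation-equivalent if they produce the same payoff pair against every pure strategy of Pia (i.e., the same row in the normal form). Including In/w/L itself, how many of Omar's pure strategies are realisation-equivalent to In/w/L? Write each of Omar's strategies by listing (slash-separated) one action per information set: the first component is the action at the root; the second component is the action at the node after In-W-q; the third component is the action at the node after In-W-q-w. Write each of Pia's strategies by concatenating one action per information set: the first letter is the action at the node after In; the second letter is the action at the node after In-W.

1

Row for In/w/L (columns Sp, Sq, Wp, Wq, Ep, Eq): (3,1) (3,1) (3,1) (4,4) (2,4) (2,4).
Every one of Omar's information sets is on the play path for some reply by Pia when Omar follows In/w/L.
Changing the action at any of them therefore changes at least one column, so only In/w/L itself gives this row.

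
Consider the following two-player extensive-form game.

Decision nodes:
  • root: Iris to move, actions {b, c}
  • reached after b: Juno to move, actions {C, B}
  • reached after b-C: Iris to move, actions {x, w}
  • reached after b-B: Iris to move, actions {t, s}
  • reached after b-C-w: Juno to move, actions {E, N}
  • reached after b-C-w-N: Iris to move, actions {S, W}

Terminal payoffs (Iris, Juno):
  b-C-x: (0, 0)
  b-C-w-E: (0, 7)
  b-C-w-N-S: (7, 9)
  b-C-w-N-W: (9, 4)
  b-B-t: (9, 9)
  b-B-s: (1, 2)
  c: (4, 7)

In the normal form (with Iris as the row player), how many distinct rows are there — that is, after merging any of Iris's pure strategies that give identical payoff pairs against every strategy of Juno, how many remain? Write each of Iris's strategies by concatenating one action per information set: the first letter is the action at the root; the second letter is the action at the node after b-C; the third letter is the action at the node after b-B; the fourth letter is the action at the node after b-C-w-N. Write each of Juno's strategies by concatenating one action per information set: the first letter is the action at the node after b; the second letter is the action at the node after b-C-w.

7

Iris has 16 pure strategies: bxtS, bxtW, bxsS, bxsW, bwtS, bwtW, bwsS, bwsW, cxtS, cxtW, cxsS, cxsW, cwtS, cwtW, cwsS, cwsW. Columns: CE, CN, BE, BN.
{bxtS, bxtW} → row (0,0) (0,0) (9,9) (9,9)
{bxsS, bxsW} → row (0,0) (0,0) (1,2) (1,2)
{bwtS} → row (0,7) (7,9) (9,9) (9,9)
{bwtW} → row (0,7) (9,4) (9,9) (9,9)
{bwsS} → row (0,7) (7,9) (1,2) (1,2)
{bwsW} → row (0,7) (9,4) (1,2) (1,2)
{cxtS, cxtW, cxsS, cxsW, cwtS, cwtW, cwsS, cwsW} → row (4,7) (4,7) (4,7) (4,7)
That's 7 distinct rows out of 16 strategies.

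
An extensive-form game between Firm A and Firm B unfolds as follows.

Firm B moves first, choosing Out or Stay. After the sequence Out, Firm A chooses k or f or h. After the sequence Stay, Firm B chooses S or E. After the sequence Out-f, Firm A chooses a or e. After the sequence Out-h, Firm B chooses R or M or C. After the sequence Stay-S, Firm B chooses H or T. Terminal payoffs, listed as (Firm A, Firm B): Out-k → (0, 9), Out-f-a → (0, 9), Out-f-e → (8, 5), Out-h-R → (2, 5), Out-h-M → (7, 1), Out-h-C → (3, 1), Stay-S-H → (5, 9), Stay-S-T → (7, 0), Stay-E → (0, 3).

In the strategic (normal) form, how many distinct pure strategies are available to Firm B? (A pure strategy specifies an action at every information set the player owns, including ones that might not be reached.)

24

Firm B owns the root with actions {Out, Stay} — two choices.
Firm B owns the node after Stay with actions {S, E} — two choices.
Firm B owns the node after Out-h with actions {R, M, C} — three choices.
Firm B owns the node after Stay-S with actions {H, T} — two choices.
A pure strategy fixes one action at each information set independently, so the count is the product 2 × 2 × 3 × 2 = 24.
(For reference, Firm A has 6 pure strategies, giving a 24×6 normal-form matrix.)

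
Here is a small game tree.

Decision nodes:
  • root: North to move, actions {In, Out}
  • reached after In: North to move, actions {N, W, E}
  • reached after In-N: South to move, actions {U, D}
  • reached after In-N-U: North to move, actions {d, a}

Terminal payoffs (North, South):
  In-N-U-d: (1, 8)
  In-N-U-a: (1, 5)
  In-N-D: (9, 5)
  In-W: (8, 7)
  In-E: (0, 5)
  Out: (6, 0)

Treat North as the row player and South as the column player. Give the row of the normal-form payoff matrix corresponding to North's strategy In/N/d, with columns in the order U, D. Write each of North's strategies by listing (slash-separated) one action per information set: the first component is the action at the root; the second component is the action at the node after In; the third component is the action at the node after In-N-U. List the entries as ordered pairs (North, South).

(1,8) (9,5)

vs U: North plays In → North plays N at [In] → South plays U at [In-N] → North plays d at [In-N-U] → (1, 8)
vs D: North plays In → North plays N at [In] → South plays D at [In-N] → (9, 5)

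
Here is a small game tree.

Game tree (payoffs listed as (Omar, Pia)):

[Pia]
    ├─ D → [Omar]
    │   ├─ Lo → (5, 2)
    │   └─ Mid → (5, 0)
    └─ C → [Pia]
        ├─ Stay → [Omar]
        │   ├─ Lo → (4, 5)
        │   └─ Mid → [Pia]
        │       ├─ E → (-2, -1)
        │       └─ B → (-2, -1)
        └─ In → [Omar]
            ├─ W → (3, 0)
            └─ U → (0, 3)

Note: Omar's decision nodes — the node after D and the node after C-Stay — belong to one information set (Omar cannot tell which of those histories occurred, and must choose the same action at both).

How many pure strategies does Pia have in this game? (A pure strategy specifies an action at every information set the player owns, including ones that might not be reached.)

8

Pia owns the root with actions {D, C} — two choices.
Pia owns the node after C with actions {Stay, In} — two choices.
Pia owns the node after C-Stay-Mid with actions {E, B} — two choices.
A pure strategy fixes one action at each information set independently, so the count is the product 2 × 2 × 2 = 8.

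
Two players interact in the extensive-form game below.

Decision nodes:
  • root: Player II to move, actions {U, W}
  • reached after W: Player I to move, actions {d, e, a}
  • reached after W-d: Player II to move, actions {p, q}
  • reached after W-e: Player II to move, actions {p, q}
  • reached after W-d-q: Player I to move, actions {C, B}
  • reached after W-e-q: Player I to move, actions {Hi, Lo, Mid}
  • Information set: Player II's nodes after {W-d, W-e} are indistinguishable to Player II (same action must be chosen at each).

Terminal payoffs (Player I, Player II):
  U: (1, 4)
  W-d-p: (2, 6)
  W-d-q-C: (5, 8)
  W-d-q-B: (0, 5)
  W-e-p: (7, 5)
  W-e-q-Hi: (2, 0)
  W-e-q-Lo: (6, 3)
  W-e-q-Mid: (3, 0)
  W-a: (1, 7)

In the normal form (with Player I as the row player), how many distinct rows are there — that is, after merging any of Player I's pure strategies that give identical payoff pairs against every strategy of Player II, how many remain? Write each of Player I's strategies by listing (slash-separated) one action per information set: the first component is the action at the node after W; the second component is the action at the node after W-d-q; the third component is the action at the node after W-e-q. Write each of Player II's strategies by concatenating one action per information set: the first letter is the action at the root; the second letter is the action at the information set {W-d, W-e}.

Player I has 18 pure strategies: d/C/Hi, d/C/Lo, d/C/Mid, d/B/Hi, d/B/Lo, d/B/Mid, e/C/Hi, e/C/Lo, e/C/Mid, e/B/Hi, e/B/Lo, e/B/Mid, a/C/Hi, a/C/Lo, a/C/Mid, a/B/Hi, a/B/Lo, a/B/Mid. Columns: Up, Uq, Wp, Wq.
{d/C/Hi, d/C/Lo, d/C/Mid} → row (1,4) (1,4) (2,6) (5,8)
{d/B/Hi, d/B/Lo, d/B/Mid} → row (1,4) (1,4) (2,6) (0,5)
{e/C/Hi, e/B/Hi} → row (1,4) (1,4) (7,5) (2,0)
{e/C/Lo, e/B/Lo} → row (1,4) (1,4) (7,5) (6,3)
{e/C/Mid, e/B/Mid} → row (1,4) (1,4) (7,5) (3,0)
{a/C/Hi, a/C/Lo, a/C/Mid, a/B/Hi, a/B/Lo, a/B/Mid} → row (1,4) (1,4) (1,7) (1,7)
That's 6 distinct rows out of 18 strategies.

6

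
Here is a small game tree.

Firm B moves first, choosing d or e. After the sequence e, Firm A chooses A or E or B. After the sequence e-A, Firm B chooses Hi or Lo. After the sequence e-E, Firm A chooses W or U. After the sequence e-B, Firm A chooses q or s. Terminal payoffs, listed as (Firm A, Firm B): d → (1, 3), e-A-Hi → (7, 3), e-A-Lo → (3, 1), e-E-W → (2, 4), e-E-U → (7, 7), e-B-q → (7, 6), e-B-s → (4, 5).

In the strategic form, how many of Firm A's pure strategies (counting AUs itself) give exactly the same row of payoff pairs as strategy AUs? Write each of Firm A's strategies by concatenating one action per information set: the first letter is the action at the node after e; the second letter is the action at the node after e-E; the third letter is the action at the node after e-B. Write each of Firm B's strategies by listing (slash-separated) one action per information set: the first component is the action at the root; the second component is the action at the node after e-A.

4

Row for AUs (columns d/Hi, d/Lo, e/Hi, e/Lo): (1,3) (1,3) (7,3) (3,1).
Under AUs, Firm A's choice at the node after e-E and at the node after e-B can never be reached regardless of what Firm B does, so varying those choices leaves every outcome unchanged.
Holding the reachable choices fixed and varying the unreachable ones freely already gives 2 × 2 = 4 equivalent strategies.
No other strategy reproduces this row, so those 4 are the full class: AWq, AWs, AUq, AUs.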